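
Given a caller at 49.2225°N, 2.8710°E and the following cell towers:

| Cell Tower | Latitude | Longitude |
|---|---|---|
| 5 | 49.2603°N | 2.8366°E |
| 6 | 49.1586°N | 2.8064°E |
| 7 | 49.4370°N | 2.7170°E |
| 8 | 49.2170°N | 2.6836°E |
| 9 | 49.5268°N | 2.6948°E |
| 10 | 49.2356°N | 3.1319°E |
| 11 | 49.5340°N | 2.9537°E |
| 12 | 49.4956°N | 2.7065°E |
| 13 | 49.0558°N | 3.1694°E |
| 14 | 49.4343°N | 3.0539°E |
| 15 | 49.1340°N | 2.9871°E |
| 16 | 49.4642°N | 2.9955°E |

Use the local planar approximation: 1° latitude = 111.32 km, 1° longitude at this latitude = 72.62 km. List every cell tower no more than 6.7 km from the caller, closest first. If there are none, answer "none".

Distances from 49.2225°N, 2.8710°E:
5: 4.8936 km
6: 8.5210 km
7: 26.3673 km
8: 13.6228 km
9: 36.2108 km
10: 19.0026 km
11: 35.1924 km
12: 32.6643 km
13: 28.5297 km
14: 27.0614 km
15: 12.9670 km
16: 28.3845 km
Threshold 6.7 km: 5 (4.8936 km) is within range.

5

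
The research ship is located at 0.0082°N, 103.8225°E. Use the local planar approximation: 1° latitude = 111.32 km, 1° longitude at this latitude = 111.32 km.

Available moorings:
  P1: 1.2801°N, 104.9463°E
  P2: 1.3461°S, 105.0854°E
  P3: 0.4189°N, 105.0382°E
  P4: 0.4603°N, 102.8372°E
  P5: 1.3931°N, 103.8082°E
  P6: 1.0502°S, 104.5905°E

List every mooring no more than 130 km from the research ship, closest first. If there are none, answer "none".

P4

Distances from 0.0082°N, 103.8225°E:
P1: √((1.2719·111.32)² + (1.1238·111.32)²) = √(20047.135692 + 15650.364285) = 188.9378 km
P2: √((-1.3543·111.32)² + (1.2629·111.32)²) = √(22728.781428 + 19764.431269) = 206.1388 km
P3: √((0.4107·111.32)² + (1.2157·111.32)²) = √(2090.238299 + 18314.675521) = 142.8458 km
P4: √((0.4521·111.32)² + (-0.9853·111.32)²) = √(2532.884634 + 12030.491231) = 120.6788 km
P5: √((1.3849·111.32)² + (-0.0143·111.32)²) = √(23767.484856 + 2.534069) = 154.1753 km
P6: √((-1.0584·111.32)² + (0.7680·111.32)²) = √(13881.808778 + 7309.182999) = 145.5713 km
Threshold 130 km: P4 (120.6788 km) is within range.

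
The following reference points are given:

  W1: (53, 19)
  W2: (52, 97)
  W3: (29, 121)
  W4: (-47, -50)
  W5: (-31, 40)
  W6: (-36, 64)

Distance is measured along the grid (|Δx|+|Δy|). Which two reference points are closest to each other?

Pairwise distances:
W1–W2: 79
W1–W3: 126
W1–W4: 169
W1–W5: 105
W1–W6: 134
W2–W3: 47
W2–W4: 246
W2–W5: 140
W2–W6: 121
W3–W4: 247
W3–W5: 141
W3–W6: 122
W4–W5: 106
W4–W6: 125
W5–W6: 29
Closest pair: W5–W6 at 29.

W5 and W6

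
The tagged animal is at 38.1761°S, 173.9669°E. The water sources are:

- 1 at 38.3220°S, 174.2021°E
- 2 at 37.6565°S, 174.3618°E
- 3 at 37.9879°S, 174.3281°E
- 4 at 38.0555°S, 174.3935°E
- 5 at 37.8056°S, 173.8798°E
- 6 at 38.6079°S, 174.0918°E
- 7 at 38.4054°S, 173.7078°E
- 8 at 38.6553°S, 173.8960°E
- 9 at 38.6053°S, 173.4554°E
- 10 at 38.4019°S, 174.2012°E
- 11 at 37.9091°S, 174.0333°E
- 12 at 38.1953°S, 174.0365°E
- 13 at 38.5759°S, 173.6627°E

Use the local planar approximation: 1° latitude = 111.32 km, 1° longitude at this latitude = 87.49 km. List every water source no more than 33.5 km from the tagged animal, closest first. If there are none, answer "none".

Distances from 38.1761°S, 173.9669°E:
1: √((-0.1459·111.32)² + (0.2352·87.49)²) = √(263.789181 + 423.439597) = 26.2150 km
2: √((0.5196·111.32)² + (0.3949·87.49)²) = √(3345.682156 + 1193.688749) = 67.3749 km
3: √((0.1882·111.32)² + (0.3612·87.49)²) = √(438.920266 + 998.647724) = 37.9153 km
4: √((0.1206·111.32)² + (0.4266·87.49)²) = √(180.235780 + 1393.023796) = 39.6643 km
5: √((0.3705·111.32)² + (-0.0871·87.49)²) = √(1701.072485 + 58.070176) = 41.9421 km
6: √((-0.4318·111.32)² + (0.1249·87.49)²) = √(2310.530317 + 119.410278) = 49.2944 km
7: √((-0.2293·111.32)² + (-0.2591·87.49)²) = √(651.560135 + 513.868101) = 34.1384 km
8: √((-0.4792·111.32)² + (-0.0709·87.49)²) = √(2845.640375 + 38.477718) = 53.7040 km
9: √((-0.4292·111.32)² + (-0.5115·87.49)²) = √(2282.789267 + 2002.664084) = 65.4634 km
10: √((-0.2258·111.32)² + (0.2343·87.49)²) = √(631.821311 + 420.205188) = 32.4350 km
11: √((0.2670·111.32)² + (0.0664·87.49)²) = √(883.423440 + 33.748385) = 30.2848 km
12: √((-0.0192·111.32)² + (0.0696·87.49)²) = √(4.568239 + 37.079623) = 6.4535 km
13: √((-0.3998·111.32)² + (-0.3042·87.49)²) = √(1980.760537 + 708.329375) = 51.8564 km
Threshold 33.5 km: 12 (6.4535 km), 1 (26.2150 km), 11 (30.2848 km), 10 (32.4350 km) are within range.

12, 1, 11, 10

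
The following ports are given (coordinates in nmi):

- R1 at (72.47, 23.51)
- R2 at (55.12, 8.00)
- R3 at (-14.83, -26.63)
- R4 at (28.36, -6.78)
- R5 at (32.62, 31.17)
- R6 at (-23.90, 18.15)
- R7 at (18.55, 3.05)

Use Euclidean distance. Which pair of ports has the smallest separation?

R4 and R7

Pairwise distances:
R1–R2: 23.27 nmi
R1–R3: 100.67 nmi
R1–R4: 53.51 nmi
R1–R5: 40.58 nmi
R1–R6: 96.52 nmi
R1–R7: 57.67 nmi
R2–R3: 78.05 nmi
R2–R4: 30.57 nmi
R2–R5: 32.30 nmi
R2–R6: 79.67 nmi
R2–R7: 36.90 nmi
R3–R4: 47.53 nmi
R3–R5: 74.78 nmi
R3–R6: 45.69 nmi
R3–R7: 44.67 nmi
R4–R5: 38.19 nmi
R4–R6: 57.90 nmi
R4–R7: 13.89 nmi
R5–R6: 58.00 nmi
R5–R7: 31.44 nmi
R6–R7: 45.06 nmi
Closest pair: R4–R7 at 13.89 nmi.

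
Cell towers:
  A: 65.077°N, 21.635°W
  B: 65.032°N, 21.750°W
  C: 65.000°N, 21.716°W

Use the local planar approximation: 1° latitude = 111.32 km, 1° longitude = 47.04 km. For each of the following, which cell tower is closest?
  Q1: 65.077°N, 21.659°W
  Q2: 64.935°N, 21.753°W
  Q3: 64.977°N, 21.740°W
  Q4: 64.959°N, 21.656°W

Q1 at 65.077°N, 21.659°W:
  A: √((0.000·111.32)² + (0.024·47.04)²) = √(0.00000 + 1.27455) = 1.129 km
  B: √((-0.045·111.32)² + (-0.091·47.04)²) = √(25.09409 + 18.32388) = 6.589 km
  C: √((-0.077·111.32)² + (-0.057·47.04)²) = √(73.47301 + 7.18926) = 8.981 km
  → nearest: A (1.129 km)
Q2 at 64.935°N, 21.753°W:
  A: √((0.142·111.32)² + (0.118·47.04)²) = √(249.87516 + 30.81049) = 16.754 km
  B: √((0.097·111.32)² + (0.003·47.04)²) = √(116.59767 + 0.01991) = 10.799 km
  C: √((0.065·111.32)² + (0.037·47.04)²) = √(52.35680 + 3.02927) = 7.442 km
  → nearest: C (7.442 km)
Q3 at 64.977°N, 21.740°W:
  A: √((0.100·111.32)² + (0.105·47.04)²) = √(123.92142 + 24.39570) = 12.179 km
  B: √((0.055·111.32)² + (-0.010·47.04)²) = √(37.48623 + 0.22128) = 6.141 km
  C: √((0.023·111.32)² + (0.024·47.04)²) = √(6.55544 + 1.27455) = 2.798 km
  → nearest: C (2.798 km)
Q4 at 64.959°N, 21.656°W:
  A: √((0.118·111.32)² + (0.021·47.04)²) = √(172.54819 + 0.97583) = 13.173 km
  B: √((0.073·111.32)² + (-0.094·47.04)²) = √(66.03773 + 19.55196) = 9.251 km
  C: √((0.041·111.32)² + (-0.060·47.04)²) = √(20.83119 + 7.96594) = 5.366 km
  → nearest: C (5.366 km)

Q1→A; Q2→C; Q3→C; Q4→C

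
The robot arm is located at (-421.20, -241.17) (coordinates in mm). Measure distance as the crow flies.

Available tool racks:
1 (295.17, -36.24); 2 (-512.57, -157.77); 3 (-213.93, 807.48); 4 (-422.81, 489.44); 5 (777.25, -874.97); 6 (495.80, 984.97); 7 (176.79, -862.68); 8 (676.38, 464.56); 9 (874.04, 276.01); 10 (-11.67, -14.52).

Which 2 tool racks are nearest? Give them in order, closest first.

2, 10

Distances from (-421.20, -241.17):
1: 745.11 mm
2: 123.71 mm
3: 1068.94 mm
4: 730.61 mm
5: 1355.72 mm
6: 1531.11 mm
7: 862.48 mm
8: 1304.89 mm
9: 1394.68 mm
10: 468.07 mm
Sorted: 2 (123.71 mm) < 10 (468.07 mm) < 4 (730.61 mm) < 1 (745.11 mm) < …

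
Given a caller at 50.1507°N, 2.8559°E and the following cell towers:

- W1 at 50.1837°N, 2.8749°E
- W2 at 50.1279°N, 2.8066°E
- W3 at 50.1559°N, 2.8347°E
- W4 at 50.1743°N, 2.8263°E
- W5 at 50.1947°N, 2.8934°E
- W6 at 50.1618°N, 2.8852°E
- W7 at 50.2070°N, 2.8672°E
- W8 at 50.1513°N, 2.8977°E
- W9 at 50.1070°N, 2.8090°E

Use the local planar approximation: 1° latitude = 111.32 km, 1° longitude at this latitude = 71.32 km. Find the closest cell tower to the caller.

W3

Distances from 50.1507°N, 2.8559°E:
W1: 3.9155 km
W2: 4.3364 km
W3: 1.6190 km
W4: 3.3702 km
W5: 5.5807 km
W6: 2.4277 km
W7: 6.3189 km
W8: 2.9819 km
W9: 5.9037 km
Minimum: W3 at 1.6190 km.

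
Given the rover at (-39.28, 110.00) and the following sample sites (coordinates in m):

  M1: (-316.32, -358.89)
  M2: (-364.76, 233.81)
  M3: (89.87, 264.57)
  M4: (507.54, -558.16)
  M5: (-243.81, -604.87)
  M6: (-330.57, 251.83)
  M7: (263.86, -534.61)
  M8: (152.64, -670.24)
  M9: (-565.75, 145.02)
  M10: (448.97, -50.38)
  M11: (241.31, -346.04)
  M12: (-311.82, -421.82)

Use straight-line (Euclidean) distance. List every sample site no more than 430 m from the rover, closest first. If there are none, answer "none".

Distances from (-39.28, 110.00):
M1: 544.62 m
M2: 348.23 m
M3: 201.42 m
M4: 863.39 m
M5: 743.55 m
M6: 323.98 m
M7: 712.33 m
M8: 803.50 m
M9: 527.63 m
M10: 513.92 m
M11: 535.45 m
M12: 597.59 m
Threshold 430 m: M3 (201.42 m), M6 (323.98 m), M2 (348.23 m) are within range.

M3, M6, M2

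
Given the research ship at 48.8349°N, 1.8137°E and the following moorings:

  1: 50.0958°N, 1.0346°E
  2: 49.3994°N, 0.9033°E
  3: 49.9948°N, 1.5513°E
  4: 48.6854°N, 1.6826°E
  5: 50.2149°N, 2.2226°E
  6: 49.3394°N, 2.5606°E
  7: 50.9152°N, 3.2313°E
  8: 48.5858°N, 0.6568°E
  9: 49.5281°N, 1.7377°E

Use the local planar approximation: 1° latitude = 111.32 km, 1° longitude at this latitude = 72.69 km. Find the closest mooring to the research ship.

4

Distances from 48.8349°N, 1.8137°E:
1: 151.3577 km
2: 91.2594 km
3: 130.5213 km
4: 19.1776 km
5: 156.4706 km
6: 78.1133 km
7: 253.4703 km
8: 88.5490 km
9: 77.3645 km
Minimum: 4 at 19.1776 km.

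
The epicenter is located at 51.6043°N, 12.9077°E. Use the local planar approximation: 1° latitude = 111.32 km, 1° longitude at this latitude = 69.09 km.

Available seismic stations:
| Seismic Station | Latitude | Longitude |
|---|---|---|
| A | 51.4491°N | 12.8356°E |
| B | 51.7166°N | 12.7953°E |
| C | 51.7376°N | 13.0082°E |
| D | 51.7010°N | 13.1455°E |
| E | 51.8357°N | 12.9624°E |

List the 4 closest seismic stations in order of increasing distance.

Distances from 51.6043°N, 12.9077°E:
A: √((-0.1552·111.32)² + (-0.0721·69.09)²) = √(298.490030 + 24.814236) = 17.9807 km
B: √((0.1123·111.32)² + (-0.1124·69.09)²) = √(156.280902 + 60.306345) = 14.7169 km
C: √((0.1333·111.32)² + (0.1005·69.09)²) = √(220.194615 + 48.212817) = 16.3831 km
D: √((0.0967·111.32)² + (0.2378·69.09)²) = √(115.877560 + 269.931822) = 19.6420 km
E: √((0.2314·111.32)² + (0.0547·69.09)²) = √(663.549161 + 14.282526) = 26.0352 km
Sorted: B (14.7169 km) < C (16.3831 km) < A (17.9807 km) < D (19.6420 km) < E (26.0352 km)

B, C, A, D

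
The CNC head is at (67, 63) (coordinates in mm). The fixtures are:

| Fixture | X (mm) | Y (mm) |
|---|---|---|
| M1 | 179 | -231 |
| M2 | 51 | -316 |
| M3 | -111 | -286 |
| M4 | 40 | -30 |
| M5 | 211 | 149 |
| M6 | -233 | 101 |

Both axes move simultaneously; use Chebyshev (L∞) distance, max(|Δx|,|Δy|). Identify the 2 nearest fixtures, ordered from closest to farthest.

Distances from (67, 63):
M1: max(|112|, |-294|) = 294 mm
M2: max(|-16|, |-379|) = 379 mm
M3: max(|-178|, |-349|) = 349 mm
M4: max(|-27|, |-93|) = 93 mm
M5: max(|144|, |86|) = 144 mm
M6: max(|-300|, |38|) = 300 mm
Sorted: M4 (93 mm) < M5 (144 mm) < M1 (294 mm) < M6 (300 mm) < …

M4, M5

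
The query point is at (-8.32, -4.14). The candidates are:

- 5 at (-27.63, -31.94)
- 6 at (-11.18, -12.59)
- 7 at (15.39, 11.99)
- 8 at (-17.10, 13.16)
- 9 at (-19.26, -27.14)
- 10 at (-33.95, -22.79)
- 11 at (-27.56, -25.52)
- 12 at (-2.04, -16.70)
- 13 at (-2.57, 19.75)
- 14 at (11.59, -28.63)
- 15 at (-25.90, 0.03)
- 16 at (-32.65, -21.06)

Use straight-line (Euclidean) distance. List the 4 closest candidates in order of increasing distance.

6, 12, 15, 8

Distances from (-8.32, -4.14):
5: √((-19.31)² + (-27.80)²) = √(372.8761 + 772.8400) = 33.85
6: √((-2.86)² + (-8.45)²) = √(8.1796 + 71.4025) = 8.92
7: √((23.71)² + (16.13)²) = √(562.1641 + 260.1769) = 28.68
8: √((-8.78)² + (17.30)²) = √(77.0884 + 299.2900) = 19.40
9: √((-10.94)² + (-23.00)²) = √(119.6836 + 529.0000) = 25.47
10: √((-25.63)² + (-18.65)²) = √(656.8969 + 347.8225) = 31.70
11: √((-19.24)² + (-21.38)²) = √(370.1776 + 457.1044) = 28.76
12: √((6.28)² + (-12.56)²) = √(39.4384 + 157.7536) = 14.04
13: √((5.75)² + (23.89)²) = √(33.0625 + 570.7321) = 24.57
14: √((19.91)² + (-24.49)²) = √(396.4081 + 599.7601) = 31.56
15: √((-17.58)² + (4.17)²) = √(309.0564 + 17.3889) = 18.07
16: √((-24.33)² + (-16.92)²) = √(591.9489 + 286.2864) = 29.64
Sorted: 6 (8.92) < 12 (14.04) < 15 (18.07) < 8 (19.40) < 13 (24.57) < 9 (25.47) < …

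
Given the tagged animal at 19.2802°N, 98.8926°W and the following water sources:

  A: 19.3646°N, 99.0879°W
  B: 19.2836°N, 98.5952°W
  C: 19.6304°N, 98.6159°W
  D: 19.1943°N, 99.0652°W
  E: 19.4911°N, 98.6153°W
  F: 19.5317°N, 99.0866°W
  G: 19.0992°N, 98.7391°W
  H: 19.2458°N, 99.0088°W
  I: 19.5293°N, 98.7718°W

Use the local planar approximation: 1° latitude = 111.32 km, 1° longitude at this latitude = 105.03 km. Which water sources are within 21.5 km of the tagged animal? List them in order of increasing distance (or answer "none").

H, D

Distances from 19.2802°N, 98.8926°W:
A: 22.5617 km
B: 31.2382 km
C: 48.6247 km
D: 20.4956 km
E: 37.4091 km
F: 34.6267 km
G: 25.8051 km
H: 12.7912 km
I: 30.4946 km
Threshold 21.5 km: H (12.7912 km), D (20.4956 km) are within range.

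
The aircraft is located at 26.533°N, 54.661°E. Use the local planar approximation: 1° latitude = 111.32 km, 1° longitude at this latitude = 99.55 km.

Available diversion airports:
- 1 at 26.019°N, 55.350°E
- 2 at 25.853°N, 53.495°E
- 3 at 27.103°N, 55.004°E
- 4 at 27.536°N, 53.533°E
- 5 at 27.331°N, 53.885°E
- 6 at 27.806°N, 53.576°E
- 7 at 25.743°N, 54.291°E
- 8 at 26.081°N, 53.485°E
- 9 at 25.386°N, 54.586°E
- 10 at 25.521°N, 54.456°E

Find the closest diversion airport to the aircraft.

Distances from 26.533°N, 54.661°E:
1: 89.323 km
2: 138.577 km
3: 72.056 km
4: 158.355 km
5: 117.724 km
6: 178.181 km
7: 95.345 km
8: 127.426 km
9: 127.902 km
10: 114.489 km
Minimum: 3 at 72.056 km.

3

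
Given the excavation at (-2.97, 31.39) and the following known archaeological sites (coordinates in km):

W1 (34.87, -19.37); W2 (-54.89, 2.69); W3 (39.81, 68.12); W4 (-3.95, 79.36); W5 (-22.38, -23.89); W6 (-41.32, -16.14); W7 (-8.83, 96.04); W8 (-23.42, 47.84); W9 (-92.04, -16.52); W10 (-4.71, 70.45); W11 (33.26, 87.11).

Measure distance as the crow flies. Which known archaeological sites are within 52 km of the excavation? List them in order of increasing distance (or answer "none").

W8, W10, W4

Distances from (-2.97, 31.39):
W1: 63.31 km
W2: 59.32 km
W3: 56.38 km
W4: 47.98 km
W5: 58.59 km
W6: 61.07 km
W7: 64.92 km
W8: 26.25 km
W9: 101.14 km
W10: 39.10 km
W11: 66.46 km
Threshold 52 km: W8 (26.25 km), W10 (39.10 km), W4 (47.98 km) are within range.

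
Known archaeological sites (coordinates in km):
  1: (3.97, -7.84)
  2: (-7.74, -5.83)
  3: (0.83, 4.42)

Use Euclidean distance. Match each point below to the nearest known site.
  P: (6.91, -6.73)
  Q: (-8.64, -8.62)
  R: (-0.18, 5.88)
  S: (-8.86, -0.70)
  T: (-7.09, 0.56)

P at (6.91, -6.73):
  1: 3.143 km
  2: 14.678 km
  3: 12.700 km
  → nearest: 1 (3.143 km)
Q at (-8.64, -8.62):
  1: 12.634 km
  2: 2.932 km
  3: 16.116 km
  → nearest: 2 (2.932 km)
R at (-0.18, 5.88):
  1: 14.334 km
  2: 13.938 km
  3: 1.775 km
  → nearest: 3 (1.775 km)
S at (-8.86, -0.70):
  1: 14.683 km
  2: 5.251 km
  3: 10.959 km
  → nearest: 2 (5.251 km)
T at (-7.09, 0.56):
  1: 13.888 km
  2: 6.423 km
  3: 8.811 km
  → nearest: 2 (6.423 km)

P→1; Q→2; R→3; S→2; T→2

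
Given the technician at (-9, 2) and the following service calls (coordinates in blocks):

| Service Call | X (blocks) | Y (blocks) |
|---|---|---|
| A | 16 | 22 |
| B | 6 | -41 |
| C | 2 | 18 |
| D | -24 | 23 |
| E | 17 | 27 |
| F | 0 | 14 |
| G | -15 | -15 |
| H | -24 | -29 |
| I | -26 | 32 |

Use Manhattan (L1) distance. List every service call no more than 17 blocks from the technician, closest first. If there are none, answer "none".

none

Distances from (-9, 2):
A: 45 blocks
B: 58 blocks
C: 27 blocks
D: 36 blocks
E: 51 blocks
F: 21 blocks
G: 23 blocks
H: 46 blocks
I: 47 blocks
Threshold 17 blocks: none within range.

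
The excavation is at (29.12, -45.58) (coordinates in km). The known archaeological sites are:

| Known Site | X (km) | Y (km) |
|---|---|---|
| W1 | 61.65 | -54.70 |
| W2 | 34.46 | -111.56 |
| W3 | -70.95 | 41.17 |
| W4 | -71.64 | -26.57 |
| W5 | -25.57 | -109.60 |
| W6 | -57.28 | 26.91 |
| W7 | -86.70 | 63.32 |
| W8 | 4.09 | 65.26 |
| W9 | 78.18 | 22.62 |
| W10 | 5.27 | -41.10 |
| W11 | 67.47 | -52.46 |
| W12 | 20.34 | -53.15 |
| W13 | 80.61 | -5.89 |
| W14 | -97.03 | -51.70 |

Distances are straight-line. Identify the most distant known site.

W7

Distances from (29.12, -45.58):
W1: 33.78 km
W2: 66.20 km
W3: 132.44 km
W4: 102.54 km
W5: 84.20 km
W6: 112.78 km
W7: 158.98 km
W8: 113.63 km
W9: 84.01 km
W10: 24.27 km
W11: 38.96 km
W12: 11.59 km
W13: 65.01 km
W14: 126.30 km
Maximum: W7 at 158.98 km.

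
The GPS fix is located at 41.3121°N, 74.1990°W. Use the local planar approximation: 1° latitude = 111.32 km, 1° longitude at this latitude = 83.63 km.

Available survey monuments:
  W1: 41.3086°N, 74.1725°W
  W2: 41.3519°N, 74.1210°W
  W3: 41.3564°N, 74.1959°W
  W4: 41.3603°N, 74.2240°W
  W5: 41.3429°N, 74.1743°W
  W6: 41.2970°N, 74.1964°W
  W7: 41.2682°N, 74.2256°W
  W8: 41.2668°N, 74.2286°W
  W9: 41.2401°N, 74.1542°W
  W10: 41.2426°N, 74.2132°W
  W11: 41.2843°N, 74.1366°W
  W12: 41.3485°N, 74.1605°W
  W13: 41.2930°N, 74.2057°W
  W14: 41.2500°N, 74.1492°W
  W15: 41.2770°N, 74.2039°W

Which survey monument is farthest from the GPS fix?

Distances from 41.3121°N, 74.1990°W:
W1: √((-0.0035·111.32)² + (0.0265·83.63)²) = √(0.151804 + 4.911520) = 2.2502 km
W2: √((0.0398·111.32)² + (0.0780·83.63)²) = √(19.629649 + 42.551355) = 7.8855 km
W3: √((0.0443·111.32)² + (0.0031·83.63)²) = √(24.319456 + 0.067212) = 4.9383 km
W4: √((0.0482·111.32)² + (-0.0250·83.63)²) = √(28.789921 + 4.371236) = 5.7586 km
W5: √((0.0308·111.32)² + (0.0247·83.63)²) = √(11.755682 + 4.266955) = 4.0028 km
W6: √((-0.0151·111.32)² + (0.0026·83.63)²) = √(2.825532 + 0.047279) = 1.6949 km
W7: √((-0.0439·111.32)² + (-0.0266·83.63)²) = √(23.882261 + 4.948658) = 5.3694 km
W8: √((-0.0453·111.32)² + (-0.0296·83.63)²) = √(25.429791 + 6.127843) = 5.6176 km
W9: √((-0.0720·111.32)² + (0.0448·83.63)²) = √(64.240866 + 14.037191) = 8.8475 km
W10: √((-0.0695·111.32)² + (-0.0142·83.63)²) = √(59.857146 + 1.410266) = 7.8274 km
W11: √((-0.0278·111.32)² + (0.0624·83.63)²) = √(9.577143 + 27.232867) = 6.0671 km
W12: √((0.0364·111.32)² + (0.0385·83.63)²) = √(16.419093 + 10.366822) = 5.1755 km
W13: √((-0.0191·111.32)² + (-0.0067·83.63)²) = √(4.520777 + 0.313960) = 2.1988 km
W14: √((-0.0621·111.32)² + (0.0498·83.63)²) = √(47.789182 + 17.345342) = 8.0706 km
W15: √((-0.0351·111.32)² + (-0.0049·83.63)²) = √(15.267243 + 0.167925) = 3.9288 km
Maximum: W9 at 8.8475 km.

W9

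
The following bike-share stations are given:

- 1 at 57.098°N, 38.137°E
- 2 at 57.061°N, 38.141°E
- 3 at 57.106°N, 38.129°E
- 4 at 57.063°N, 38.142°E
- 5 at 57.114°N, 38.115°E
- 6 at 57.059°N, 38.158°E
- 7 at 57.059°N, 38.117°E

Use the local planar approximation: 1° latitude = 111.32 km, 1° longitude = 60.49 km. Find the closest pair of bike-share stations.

2 and 4

Pairwise distances:
2–4: 0.231 km
1–3: 1.014 km
2–6: 1.052 km
4–6: 1.065 km
3–5: 1.229 km
2–7: 1.469 km
4–7: 1.576 km
1–5: 2.223 km
6–7: 2.480 km
1–4: 3.908 km
1–2: 4.126 km
1–7: 4.507 km
1–6: 4.524 km
3–4: 4.851 km
2–3: 5.062 km
3–7: 5.282 km
3–6: 5.518 km
4–5: 5.908 km
2–5: 6.106 km
5–7: 6.124 km
5–6: 6.652 km
Closest pair: 2–4 at 0.231 km.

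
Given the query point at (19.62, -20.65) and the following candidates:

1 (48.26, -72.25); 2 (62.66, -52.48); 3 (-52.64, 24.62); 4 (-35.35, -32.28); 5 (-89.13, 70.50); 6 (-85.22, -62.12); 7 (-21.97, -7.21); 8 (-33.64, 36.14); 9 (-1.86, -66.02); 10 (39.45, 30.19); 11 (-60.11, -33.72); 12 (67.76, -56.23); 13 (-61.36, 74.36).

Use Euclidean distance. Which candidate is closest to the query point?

7

Distances from (19.62, -20.65):
1: √((28.64)² + (-51.60)²) = √(820.2496 + 2662.5600) = 59.02
2: √((43.04)² + (-31.83)²) = √(1852.4416 + 1013.1489) = 53.53
3: √((-72.26)² + (45.27)²) = √(5221.5076 + 2049.3729) = 85.27
4: √((-54.97)² + (-11.63)²) = √(3021.7009 + 135.2569) = 56.19
5: √((-108.75)² + (91.15)²) = √(11826.5625 + 8308.3225) = 141.90
6: √((-104.84)² + (-41.47)²) = √(10991.4256 + 1719.7609) = 112.74
7: √((-41.59)² + (13.44)²) = √(1729.7281 + 180.6336) = 43.71
8: √((-53.26)² + (56.79)²) = √(2836.6276 + 3225.1041) = 77.86
9: √((-21.48)² + (-45.37)²) = √(461.3904 + 2058.4369) = 50.20
10: √((19.83)² + (50.84)²) = √(393.2289 + 2584.7056) = 54.57
11: √((-79.73)² + (-13.07)²) = √(6356.8729 + 170.8249) = 80.79
12: √((48.14)² + (-35.58)²) = √(2317.4596 + 1265.9364) = 59.86
13: √((-80.98)² + (95.01)²) = √(6557.7604 + 9026.9001) = 124.84
Minimum: 7 at 43.71.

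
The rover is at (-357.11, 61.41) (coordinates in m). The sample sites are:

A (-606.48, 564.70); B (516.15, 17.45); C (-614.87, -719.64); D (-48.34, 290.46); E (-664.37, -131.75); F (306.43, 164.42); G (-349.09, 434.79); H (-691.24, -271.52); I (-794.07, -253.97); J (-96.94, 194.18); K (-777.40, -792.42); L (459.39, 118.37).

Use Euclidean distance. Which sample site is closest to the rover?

J

Distances from (-357.11, 61.41):
A: √((-249.37)² + (503.29)²) = √(62185.3969 + 253300.8241) = 561.68 m
B: √((873.26)² + (-43.96)²) = √(762583.0276 + 1932.4816) = 874.37 m
C: √((-257.76)² + (-781.05)²) = √(66440.2176 + 610039.1025) = 822.48 m
D: √((308.77)² + (229.05)²) = √(95338.9129 + 52463.9025) = 384.45 m
E: √((-307.26)² + (-193.16)²) = √(94408.7076 + 37310.7856) = 362.93 m
F: √((663.54)² + (103.01)²) = √(440285.3316 + 10611.0601) = 671.49 m
G: √((8.02)² + (373.38)²) = √(64.3204 + 139412.6244) = 373.47 m
H: √((-334.13)² + (-332.93)²) = √(111642.8569 + 110842.3849) = 471.68 m
I: √((-436.96)² + (-315.38)²) = √(190934.0416 + 99464.5444) = 538.89 m
J: √((260.17)² + (132.77)²) = √(67688.4289 + 17627.8729) = 292.09 m
K: √((-420.29)² + (-853.83)²) = √(176643.6841 + 729025.6689) = 951.67 m
L: √((816.50)² + (56.96)²) = √(666672.2500 + 3244.4416) = 818.48 m
Minimum: J at 292.09 m.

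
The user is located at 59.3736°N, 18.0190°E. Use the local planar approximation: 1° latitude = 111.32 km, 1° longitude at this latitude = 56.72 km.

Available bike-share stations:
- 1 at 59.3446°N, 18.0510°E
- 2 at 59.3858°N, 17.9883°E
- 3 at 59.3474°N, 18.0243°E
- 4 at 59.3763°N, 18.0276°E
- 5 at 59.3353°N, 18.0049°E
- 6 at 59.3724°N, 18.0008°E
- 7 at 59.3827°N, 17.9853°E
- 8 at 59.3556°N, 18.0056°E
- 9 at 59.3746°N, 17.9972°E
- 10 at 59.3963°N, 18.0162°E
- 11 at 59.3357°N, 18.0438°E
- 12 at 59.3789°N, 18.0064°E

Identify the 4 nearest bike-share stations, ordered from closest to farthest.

4, 12, 6, 9

Distances from 59.3736°N, 18.0190°E:
1: 3.7035 km
2: 2.2083 km
3: 2.9320 km
4: 0.5730 km
5: 4.3379 km
6: 1.0409 km
7: 2.1633 km
8: 2.1431 km
9: 1.2415 km
10: 2.5319 km
11: 4.4473 km
12: 0.9267 km
Sorted: 4 (0.5730 km) < 12 (0.9267 km) < 6 (1.0409 km) < 9 (1.2415 km) < 8 (2.1431 km) < 7 (2.1633 km) < …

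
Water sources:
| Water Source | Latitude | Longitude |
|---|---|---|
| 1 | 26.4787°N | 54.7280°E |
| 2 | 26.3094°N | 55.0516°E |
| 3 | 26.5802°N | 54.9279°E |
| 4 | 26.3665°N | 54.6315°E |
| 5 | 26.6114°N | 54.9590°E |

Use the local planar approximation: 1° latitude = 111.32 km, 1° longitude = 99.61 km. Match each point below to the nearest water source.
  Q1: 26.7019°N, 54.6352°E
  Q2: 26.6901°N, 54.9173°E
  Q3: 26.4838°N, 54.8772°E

Q1→1; Q2→5; Q3→3

Q1 at 26.7019°N, 54.6352°E:
  1: √((-0.2232·111.32)² + (0.0928·99.61)²) = √(617.354724 + 85.447986) = 26.5104 km
  2: √((-0.3925·111.32)² + (0.4164·99.61)²) = √(1909.086988 + 1720.391634) = 60.2452 km
  3: √((-0.1217·111.32)² + (0.2927·99.61)²) = √(183.538658 + 850.063414) = 32.1497 km
  4: √((-0.3354·111.32)² + (-0.0037·99.61)²) = √(1394.031258 + 0.135834) = 37.3385 km
  5: √((-0.0905·111.32)² + (0.3238·99.61)²) = √(101.494744 + 1040.302325) = 33.7905 km
  → nearest: 1 (26.5104 km)
Q2 at 26.6901°N, 54.9173°E:
  1: √((-0.2114·111.32)² + (-0.1893·99.61)²) = √(553.804348 + 355.555260) = 30.1556 km
  2: √((-0.3807·111.32)² + (0.1343·99.61)²) = √(1796.024054 + 178.960797) = 44.4408 km
  3: √((-0.1099·111.32)² + (0.0106·99.61)²) = √(149.672420 + 1.114853) = 12.2795 km
  4: √((-0.3236·111.32)² + (-0.2858·99.61)²) = √(1297.667480 + 810.457656) = 45.9143 km
  5: √((-0.0787·111.32)² + (0.0417·99.61)²) = √(76.753088 + 17.253531) = 9.6957 km
  → nearest: 5 (9.6957 km)
Q3 at 26.4838°N, 54.8772°E:
  1: √((-0.0051·111.32)² + (-0.1492·99.61)²) = √(0.322320 + 220.873456) = 14.8727 km
  2: √((-0.1744·111.32)² + (0.1744·99.61)²) = √(376.911472 + 301.785828) = 26.0518 km
  3: √((0.0964·111.32)² + (0.0507·99.61)²) = √(115.159684 + 25.504793) = 11.8602 km
  4: √((-0.1173·111.32)² + (-0.2457·99.61)²) = √(170.507081 + 598.985340) = 27.7397 km
  5: √((0.1276·111.32)² + (0.0818·99.61)²) = √(201.765888 + 66.391501) = 16.3755 km
  → nearest: 3 (11.8602 km)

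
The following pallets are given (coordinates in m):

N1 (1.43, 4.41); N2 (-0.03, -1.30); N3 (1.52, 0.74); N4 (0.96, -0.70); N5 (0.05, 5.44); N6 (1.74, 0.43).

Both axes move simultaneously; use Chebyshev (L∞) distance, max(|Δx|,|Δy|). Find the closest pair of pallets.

N3 and N6

Pairwise distances:
N1–N2: 5.71 m
N1–N3: 3.67 m
N1–N4: 5.11 m
N1–N5: 1.38 m
N1–N6: 3.98 m
N2–N3: 2.04 m
N2–N4: 0.99 m
N2–N5: 6.74 m
N2–N6: 1.77 m
N3–N4: 1.44 m
N3–N5: 4.70 m
N3–N6: 0.31 m
N4–N5: 6.14 m
N4–N6: 1.13 m
N5–N6: 5.01 m
Closest pair: N3–N6 at 0.31 m.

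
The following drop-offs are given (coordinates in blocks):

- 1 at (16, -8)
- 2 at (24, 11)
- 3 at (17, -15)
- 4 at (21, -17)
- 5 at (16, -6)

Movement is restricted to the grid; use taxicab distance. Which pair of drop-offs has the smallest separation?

1 and 5

Pairwise distances:
1–2: 27 blocks
1–3: 8 blocks
1–4: 14 blocks
1–5: 2 blocks
2–3: 33 blocks
2–4: 31 blocks
2–5: 25 blocks
3–4: 6 blocks
3–5: 10 blocks
4–5: 16 blocks
Closest pair: 1–5 at 2 blocks.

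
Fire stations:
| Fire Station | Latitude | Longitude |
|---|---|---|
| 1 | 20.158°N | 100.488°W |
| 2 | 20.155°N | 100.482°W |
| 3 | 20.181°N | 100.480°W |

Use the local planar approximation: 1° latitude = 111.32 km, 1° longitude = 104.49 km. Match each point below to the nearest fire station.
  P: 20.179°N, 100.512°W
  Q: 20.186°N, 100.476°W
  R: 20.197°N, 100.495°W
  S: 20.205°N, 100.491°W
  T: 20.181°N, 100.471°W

P at 20.179°N, 100.512°W:
  1: 3.428 km
  2: 4.119 km
  3: 3.351 km
  → nearest: 3 (3.351 km)
Q at 20.186°N, 100.476°W:
  1: 3.360 km
  2: 3.507 km
  3: 0.696 km
  → nearest: 3 (0.696 km)
R at 20.197°N, 100.495°W:
  1: 4.403 km
  2: 4.869 km
  3: 2.373 km
  → nearest: 3 (2.373 km)
S at 20.205°N, 100.491°W:
  1: 5.241 km
  2: 5.645 km
  3: 2.908 km
  → nearest: 3 (2.908 km)
T at 20.181°N, 100.471°W:
  1: 3.116 km
  2: 3.114 km
  3: 0.940 km
  → nearest: 3 (0.940 km)

P→3; Q→3; R→3; S→3; T→3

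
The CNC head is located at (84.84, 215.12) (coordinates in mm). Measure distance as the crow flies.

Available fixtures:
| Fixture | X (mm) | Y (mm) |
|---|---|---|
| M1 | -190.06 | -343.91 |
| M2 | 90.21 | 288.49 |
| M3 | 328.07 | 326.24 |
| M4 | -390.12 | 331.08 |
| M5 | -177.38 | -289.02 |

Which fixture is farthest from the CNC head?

M1

Distances from (84.84, 215.12):
M1: √((-274.90)² + (-559.03)²) = √(75570.0100 + 312514.5409) = 622.96 mm
M2: √((5.37)² + (73.37)²) = √(28.8369 + 5383.1569) = 73.57 mm
M3: √((243.23)² + (111.12)²) = √(59160.8329 + 12347.6544) = 267.41 mm
M4: √((-474.96)² + (115.96)²) = √(225587.0016 + 13446.7216) = 488.91 mm
M5: √((-262.22)² + (-504.14)²) = √(68759.3284 + 254157.1396) = 568.26 mm
Maximum: M1 at 622.96 mm.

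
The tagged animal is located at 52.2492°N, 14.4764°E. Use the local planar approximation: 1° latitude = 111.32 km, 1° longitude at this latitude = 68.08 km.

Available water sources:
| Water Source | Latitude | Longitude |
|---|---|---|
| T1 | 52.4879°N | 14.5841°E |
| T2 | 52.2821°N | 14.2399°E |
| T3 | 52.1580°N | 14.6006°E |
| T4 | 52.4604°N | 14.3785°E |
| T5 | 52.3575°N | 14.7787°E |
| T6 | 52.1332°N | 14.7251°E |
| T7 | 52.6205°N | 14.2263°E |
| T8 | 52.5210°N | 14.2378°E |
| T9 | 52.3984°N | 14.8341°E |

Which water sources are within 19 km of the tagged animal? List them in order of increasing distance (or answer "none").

T3, T2

Distances from 52.2492°N, 14.4764°E:
T1: 27.5651 km
T2: 16.5122 km
T3: 13.2124 km
T4: 24.4373 km
T5: 23.8518 km
T6: 21.2938 km
T7: 44.7028 km
T8: 34.3415 km
T9: 29.4769 km
Threshold 19 km: T3 (13.2124 km), T2 (16.5122 km) are within range.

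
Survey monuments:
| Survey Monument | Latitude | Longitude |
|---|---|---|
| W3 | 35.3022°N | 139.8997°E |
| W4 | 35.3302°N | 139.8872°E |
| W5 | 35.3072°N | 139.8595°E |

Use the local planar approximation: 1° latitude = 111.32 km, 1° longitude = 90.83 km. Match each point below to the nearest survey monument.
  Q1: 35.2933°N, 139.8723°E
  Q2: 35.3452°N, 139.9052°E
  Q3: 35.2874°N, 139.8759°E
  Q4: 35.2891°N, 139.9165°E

Q1→W5; Q2→W4; Q3→W5; Q4→W3

Q1 at 35.2933°N, 139.8723°E:
  W3: 2.6787 km
  W4: 4.3249 km
  W5: 1.9355 km
  → nearest: W5 (1.9355 km)
Q2 at 35.3452°N, 139.9052°E:
  W3: 4.8128 km
  W4: 2.3369 km
  W5: 5.9266 km
  → nearest: W4 (2.3369 km)
Q3 at 35.2874°N, 139.8759°E:
  W3: 2.7180 km
  W4: 4.8738 km
  W5: 2.6603 km
  → nearest: W5 (2.6603 km)
Q4 at 35.2891°N, 139.9165°E:
  W3: 2.1107 km
  W4: 5.2930 km
  W5: 5.5556 km
  → nearest: W3 (2.1107 km)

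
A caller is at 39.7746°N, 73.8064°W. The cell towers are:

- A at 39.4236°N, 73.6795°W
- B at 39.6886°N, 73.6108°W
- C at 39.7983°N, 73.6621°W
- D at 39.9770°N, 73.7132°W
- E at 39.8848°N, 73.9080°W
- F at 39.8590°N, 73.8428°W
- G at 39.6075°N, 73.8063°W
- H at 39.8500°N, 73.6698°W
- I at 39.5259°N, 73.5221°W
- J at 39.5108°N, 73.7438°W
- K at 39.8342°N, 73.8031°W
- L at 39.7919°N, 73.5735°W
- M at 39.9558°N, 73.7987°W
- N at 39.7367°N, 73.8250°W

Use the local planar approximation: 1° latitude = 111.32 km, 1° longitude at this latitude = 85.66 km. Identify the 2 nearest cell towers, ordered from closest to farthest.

N, K

Distances from 39.7746°N, 73.8064°W:
A: 40.5572 km
B: 19.2973 km
C: 12.6392 km
D: 23.9038 km
E: 15.0411 km
F: 9.8993 km
G: 18.6016 km
H: 14.4003 km
I: 36.8721 km
J: 29.8518 km
K: 6.6407 km
L: 20.0430 km
M: 20.1820 km
N: 4.5098 km
Sorted: N (4.5098 km) < K (6.6407 km) < F (9.8993 km) < C (12.6392 km) < …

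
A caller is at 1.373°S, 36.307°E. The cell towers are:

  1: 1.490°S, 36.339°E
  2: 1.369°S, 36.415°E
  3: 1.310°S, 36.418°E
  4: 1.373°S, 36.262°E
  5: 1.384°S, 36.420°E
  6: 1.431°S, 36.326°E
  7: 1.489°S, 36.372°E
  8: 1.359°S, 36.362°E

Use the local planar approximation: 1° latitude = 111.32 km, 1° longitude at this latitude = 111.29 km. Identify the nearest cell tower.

Distances from 1.373°S, 36.307°E:
1: √((-0.117·111.32)² + (0.032·111.29)²) = √(169.63604 + 12.68272) = 13.503 km
2: √((0.004·111.32)² + (0.108·111.29)²) = √(0.19827 + 144.46405) = 12.028 km
3: √((0.063·111.32)² + (0.111·111.29)²) = √(49.18441 + 152.60130) = 14.205 km
4: √((0.000·111.32)² + (-0.045·111.29)²) = √(0.00000 + 25.08056) = 5.008 km
5: √((-0.011·111.32)² + (0.113·111.29)²) = √(1.49945 + 158.14999) = 12.635 km
6: √((-0.058·111.32)² + (0.019·111.29)²) = √(41.68717 + 4.47115) = 6.794 km
7: √((-0.116·111.32)² + (0.065·111.29)²) = √(166.74867 + 52.32859) = 14.801 km
8: √((0.014·111.32)² + (0.055·111.29)²) = √(2.42886 + 37.46603) = 6.316 km
Minimum: 4 at 5.008 km.

4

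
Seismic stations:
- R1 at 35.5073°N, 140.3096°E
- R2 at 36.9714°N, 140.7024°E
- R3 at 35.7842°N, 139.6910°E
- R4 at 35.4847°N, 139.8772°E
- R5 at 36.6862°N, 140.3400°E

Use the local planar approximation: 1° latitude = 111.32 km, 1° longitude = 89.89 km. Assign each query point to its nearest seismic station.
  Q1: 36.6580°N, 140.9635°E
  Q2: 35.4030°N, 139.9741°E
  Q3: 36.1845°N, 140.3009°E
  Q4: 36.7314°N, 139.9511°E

Q1→R2; Q2→R4; Q3→R5; Q4→R5

Q1 at 36.6580°N, 140.9635°E:
  R1: 140.9381 km
  R2: 42.0476 km
  R3: 150.1521 km
  R4: 163.0781 km
  R5: 56.1343 km
  → nearest: R2 (42.0476 km)
Q2 at 35.4030°N, 139.9741°E:
  R1: 32.3159 km
  R2: 186.4647 km
  R3: 49.4807 km
  R4: 12.5931 km
  R5: 146.5835 km
  → nearest: R4 (12.5931 km)
Q3 at 36.1845°N, 140.3009°E:
  R1: 75.3900 km
  R2: 94.7413 km
  R3: 70.6497 km
  R4: 86.7136 km
  R5: 55.9597 km
  → nearest: R5 (55.9597 km)
Q4 at 36.7314°N, 139.9511°E:
  R1: 140.0255 km
  R2: 72.6270 km
  R3: 108.0033 km
  R4: 138.9415 km
  R5: 35.3185 km
  → nearest: R5 (35.3185 km)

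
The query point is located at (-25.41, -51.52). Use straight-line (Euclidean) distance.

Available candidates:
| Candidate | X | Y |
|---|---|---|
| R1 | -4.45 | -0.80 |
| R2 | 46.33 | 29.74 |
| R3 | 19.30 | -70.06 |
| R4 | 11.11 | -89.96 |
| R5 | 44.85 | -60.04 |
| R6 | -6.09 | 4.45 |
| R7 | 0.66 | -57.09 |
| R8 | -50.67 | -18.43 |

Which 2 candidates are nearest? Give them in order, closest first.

R7, R8

Distances from (-25.41, -51.52):
R1: √((20.96)² + (50.72)²) = √(439.3216 + 2572.5184) = 54.88
R2: √((71.74)² + (81.26)²) = √(5146.6276 + 6603.1876) = 108.40
R3: √((44.71)² + (-18.54)²) = √(1998.9841 + 343.7316) = 48.40
R4: √((36.52)² + (-38.44)²) = √(1333.7104 + 1477.6336) = 53.02
R5: √((70.26)² + (-8.52)²) = √(4936.4676 + 72.5904) = 70.77
R6: √((19.32)² + (55.97)²) = √(373.2624 + 3132.6409) = 59.21
R7: √((26.07)² + (-5.57)²) = √(679.6449 + 31.0249) = 26.66
R8: √((-25.26)² + (33.09)²) = √(638.0676 + 1094.9481) = 41.63
Sorted: R7 (26.66) < R8 (41.63) < R3 (48.40) < R4 (53.02) < …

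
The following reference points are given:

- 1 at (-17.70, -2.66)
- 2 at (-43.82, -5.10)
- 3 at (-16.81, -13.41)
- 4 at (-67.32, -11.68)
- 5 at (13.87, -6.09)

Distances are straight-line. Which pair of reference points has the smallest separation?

1 and 3

Pairwise distances:
1–2: √((-26.12)² + (-2.44)²) = √(682.2544 + 5.9536) = 26.23
1–3: √((0.89)² + (-10.75)²) = √(0.7921 + 115.5625) = 10.79
1–4: √((-49.62)² + (-9.02)²) = √(2462.1444 + 81.3604) = 50.43
1–5: √((31.57)² + (-3.43)²) = √(996.6649 + 11.7649) = 31.76
2–3: √((27.01)² + (-8.31)²) = √(729.5401 + 69.0561) = 28.26
2–4: √((-23.50)² + (-6.58)²) = √(552.2500 + 43.2964) = 24.40
2–5: √((57.69)² + (-0.99)²) = √(3328.1361 + 0.9801) = 57.70
3–4: √((-50.51)² + (1.73)²) = √(2551.2601 + 2.9929) = 50.54
3–5: √((30.68)² + (7.32)²) = √(941.2624 + 53.5824) = 31.54
4–5: √((81.19)² + (5.59)²) = √(6591.8161 + 31.2481) = 81.38
Closest pair: 1–3 at 10.79.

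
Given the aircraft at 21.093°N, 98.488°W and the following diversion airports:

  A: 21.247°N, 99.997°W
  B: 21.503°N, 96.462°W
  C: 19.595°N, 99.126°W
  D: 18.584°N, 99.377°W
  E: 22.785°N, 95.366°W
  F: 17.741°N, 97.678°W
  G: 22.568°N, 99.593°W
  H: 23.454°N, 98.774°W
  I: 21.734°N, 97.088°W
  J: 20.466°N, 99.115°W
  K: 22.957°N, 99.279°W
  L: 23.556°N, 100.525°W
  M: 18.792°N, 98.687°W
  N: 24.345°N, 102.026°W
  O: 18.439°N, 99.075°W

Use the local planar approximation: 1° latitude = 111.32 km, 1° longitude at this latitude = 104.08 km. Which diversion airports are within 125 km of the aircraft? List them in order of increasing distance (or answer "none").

Distances from 21.093°N, 98.488°W:
A: √((0.154·111.32)² + (-1.509·104.08)²) = √(293.89205 + 24666.81330) = 157.990 km
B: √((0.410·111.32)² + (2.026·104.08)²) = √(2083.11914 + 44464.50369) = 215.749 km
C: √((-1.498·111.32)² + (-0.638·104.08)²) = √(27808.01711 + 4409.36372) = 179.492 km
D: √((-2.509·111.32)² + (-0.889·104.08)²) = √(78009.54017 + 8561.26794) = 294.229 km
E: √((1.692·111.32)² + (3.122·104.08)²) = √(35477.01836 + 105584.54787) = 375.582 km
F: √((-3.352·111.32)² + (0.810·104.08)²) = √(139236.92236 + 7107.29930) = 382.550 km
G: √((1.475·111.32)² + (-1.105·104.08)²) = √(26960.65481 + 13226.93207) = 200.468 km
H: √((2.361·111.32)² + (-0.286·104.08)²) = √(69077.77962 + 886.06714) = 264.507 km
I: √((0.641·111.32)² + (1.400·104.08)²) = √(5091.69586 + 21231.98694) = 162.246 km
J: √((-0.627·111.32)² + (-0.627·104.08)²) = √(4871.71055 + 4258.62745) = 95.553 km
K: √((1.864·111.32)² + (-0.791·104.08)²) = √(43056.44920 + 6777.78103) = 223.236 km
L: √((2.463·111.32)² + (-2.037·104.08)²) = √(75175.30850 + 44948.64716) = 346.589 km
M: √((-2.301·111.32)² + (-0.199·104.08)²) = √(65611.44954 + 428.98363) = 256.983 km
N: √((3.252·111.32)² + (-3.538·104.08)²) = √(131053.15152 + 135597.04468) = 516.382 km
O: √((-2.654·111.32)² + (-0.587·104.08)²) = √(87286.73170 + 3732.59414) = 301.694 km
Threshold 125 km: J (95.553 km) is within range.

J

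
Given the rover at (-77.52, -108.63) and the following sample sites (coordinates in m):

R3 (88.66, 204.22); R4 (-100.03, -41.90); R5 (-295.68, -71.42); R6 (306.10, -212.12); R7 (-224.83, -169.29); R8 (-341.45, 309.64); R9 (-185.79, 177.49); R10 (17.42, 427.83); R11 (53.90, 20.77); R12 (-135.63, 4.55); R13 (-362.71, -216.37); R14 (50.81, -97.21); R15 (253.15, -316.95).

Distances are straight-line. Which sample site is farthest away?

R10

Distances from (-77.52, -108.63):
R3: √((166.18)² + (312.85)²) = √(27615.7924 + 97875.1225) = 354.25 m
R4: √((-22.51)² + (66.73)²) = √(506.7001 + 4452.8929) = 70.42 m
R5: √((-218.16)² + (37.21)²) = √(47593.7856 + 1384.5841) = 221.31 m
R6: √((383.62)² + (-103.49)²) = √(147164.3044 + 10710.1801) = 397.33 m
R7: √((-147.31)² + (-60.66)²) = √(21700.2361 + 3679.6356) = 159.31 m
R8: √((-263.93)² + (418.27)²) = √(69659.0449 + 174949.7929) = 494.58 m
R9: √((-108.27)² + (286.12)²) = √(11722.3929 + 81864.6544) = 305.92 m
R10: √((94.94)² + (536.46)²) = √(9013.6036 + 287789.3316) = 544.80 m
R11: √((131.42)² + (129.40)²) = √(17271.2164 + 16744.3600) = 184.43 m
R12: √((-58.11)² + (113.18)²) = √(3376.7721 + 12809.7124) = 127.23 m
R13: √((-285.19)² + (-107.74)²) = √(81333.3361 + 11607.9076) = 304.86 m
R14: √((128.33)² + (11.42)²) = √(16468.5889 + 130.4164) = 128.84 m
R15: √((330.67)² + (-208.32)²) = √(109342.6489 + 43397.2224) = 390.82 m
Maximum: R10 at 544.80 m.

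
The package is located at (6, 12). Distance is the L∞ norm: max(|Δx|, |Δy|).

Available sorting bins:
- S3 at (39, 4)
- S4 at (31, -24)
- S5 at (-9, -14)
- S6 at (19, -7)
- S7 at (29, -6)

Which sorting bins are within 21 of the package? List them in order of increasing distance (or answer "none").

S6

Distances from (6, 12):
S3: 33
S4: 36
S5: 26
S6: 19
S7: 23
Threshold 21: S6 (19) is within range.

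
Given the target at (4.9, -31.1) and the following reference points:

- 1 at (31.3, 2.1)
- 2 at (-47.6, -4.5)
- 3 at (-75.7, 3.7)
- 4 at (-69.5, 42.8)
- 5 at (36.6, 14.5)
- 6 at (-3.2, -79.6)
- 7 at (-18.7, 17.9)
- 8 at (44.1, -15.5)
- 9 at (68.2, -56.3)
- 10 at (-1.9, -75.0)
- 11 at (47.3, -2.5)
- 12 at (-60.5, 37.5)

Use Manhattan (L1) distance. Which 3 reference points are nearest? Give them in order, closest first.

Distances from (4.9, -31.1):
1: 59.6
2: 79.1
3: 115.4
4: 148.3
5: 77.3
6: 56.6
7: 72.6
8: 54.8
9: 88.5
10: 50.7
11: 71.0
12: 134.0
Sorted: 10 (50.7) < 8 (54.8) < 6 (56.6) < 1 (59.6) < 11 (71.0) < …

10, 8, 6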